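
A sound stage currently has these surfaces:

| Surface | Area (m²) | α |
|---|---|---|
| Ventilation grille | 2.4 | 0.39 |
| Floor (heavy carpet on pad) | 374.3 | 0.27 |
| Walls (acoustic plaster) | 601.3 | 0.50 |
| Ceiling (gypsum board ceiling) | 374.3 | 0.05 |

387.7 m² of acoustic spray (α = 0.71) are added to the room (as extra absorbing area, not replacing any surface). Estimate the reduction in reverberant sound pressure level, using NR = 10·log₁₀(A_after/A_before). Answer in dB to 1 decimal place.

2.2 dB

Total absorption A_before = 2.4×0.39 + 374.3×0.27 + 601.3×0.50 + 374.3×0.05
  = 0.936 + 101.061 + 300.650 + 18.715 = 421.362 m² sabins.
Added absorption = 387.7 × 0.71 = 275.267 sabins.
New total A_after = 696.629 sabins.
Reduction = 10 log₁₀(A_after/A_before) = 10 log₁₀(1.6533) = 2.2 dB.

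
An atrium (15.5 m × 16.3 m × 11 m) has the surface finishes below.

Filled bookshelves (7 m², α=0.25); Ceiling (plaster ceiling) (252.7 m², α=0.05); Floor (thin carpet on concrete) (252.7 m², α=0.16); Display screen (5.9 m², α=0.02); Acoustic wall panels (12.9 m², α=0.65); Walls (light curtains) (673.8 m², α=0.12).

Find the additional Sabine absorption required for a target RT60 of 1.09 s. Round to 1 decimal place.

Summing Sᵢαᵢ: 1.750 + 12.635 + 40.432 + 0.118 + 8.385 + 80.856 → A₁ = 144.176 sabins.
For T = 1.09 s, need A₂ = 0.161·V/T = 0.161·2779.15/1.09 = 410.498 sabins.
ΔA = A₂ − A₁ = 410.498 − 144.176 = 266.3 sabins.

266.3 sabins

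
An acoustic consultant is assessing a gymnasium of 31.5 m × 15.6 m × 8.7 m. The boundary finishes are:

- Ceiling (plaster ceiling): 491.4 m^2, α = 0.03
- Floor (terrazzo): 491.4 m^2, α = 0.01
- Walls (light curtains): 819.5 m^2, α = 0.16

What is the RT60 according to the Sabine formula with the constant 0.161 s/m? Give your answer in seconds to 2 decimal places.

A = Σ Sᵢαᵢ = 491.4*0.03 + 491.4*0.01 + 819.5*0.16 = 150.776 sabins.
Volume V = 31.5 × 15.6 × 8.7 = 4275.18 m³.
Sabine: RT60 = 0.161 × 4275.18 / 150.776 = 4.57 s.

4.57 s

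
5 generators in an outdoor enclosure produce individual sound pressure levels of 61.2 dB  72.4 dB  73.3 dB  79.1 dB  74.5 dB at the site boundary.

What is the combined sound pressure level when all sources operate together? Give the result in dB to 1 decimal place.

Σ 10^(Lᵢ/10) = 1.495e+08.
L_total = 10·log₁₀(1.495e+08) = 81.7 dB.

81.7 dB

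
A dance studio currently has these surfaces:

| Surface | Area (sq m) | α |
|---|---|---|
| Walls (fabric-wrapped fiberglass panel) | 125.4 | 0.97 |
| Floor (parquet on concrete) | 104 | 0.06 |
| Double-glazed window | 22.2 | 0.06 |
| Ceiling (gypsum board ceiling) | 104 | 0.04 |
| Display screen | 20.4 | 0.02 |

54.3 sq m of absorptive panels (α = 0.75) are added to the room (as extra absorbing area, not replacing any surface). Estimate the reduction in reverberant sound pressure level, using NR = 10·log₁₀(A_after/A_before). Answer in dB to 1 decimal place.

1.2 dB

Equivalent absorption area: A_before = 125.4·0.97 + 104·0.06 + 22.2·0.06 + 104·0.04 + 20.4·0.02 = 133.778 sq m.
Treatment contributes 54.3·0.75 = 40.725 sabins.
A_after = 133.778 + 40.725 = 174.503 sabins.
Reduction = 10 log₁₀(A_after/A_before) = 10 log₁₀(1.3044) = 1.2 dB.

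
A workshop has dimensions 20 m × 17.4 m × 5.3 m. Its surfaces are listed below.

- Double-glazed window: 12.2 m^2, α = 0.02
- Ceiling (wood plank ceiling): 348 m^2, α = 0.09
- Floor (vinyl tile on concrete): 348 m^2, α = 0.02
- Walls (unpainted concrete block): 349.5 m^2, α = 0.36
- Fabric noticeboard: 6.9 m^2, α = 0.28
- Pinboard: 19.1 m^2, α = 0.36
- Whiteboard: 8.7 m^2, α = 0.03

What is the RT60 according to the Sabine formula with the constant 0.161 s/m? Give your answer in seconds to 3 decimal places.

1.712 s

Summing Sᵢαᵢ: 0.244 + 31.320 + 6.960 + 125.820 + 1.932 + 6.876 + 0.261 → A = 173.413 sabins.
V = 20·17.4·5.3 = 1844.4 m³.
Sabine: RT60 = 0.161 × 1844.4 / 173.413 = 1.712 s.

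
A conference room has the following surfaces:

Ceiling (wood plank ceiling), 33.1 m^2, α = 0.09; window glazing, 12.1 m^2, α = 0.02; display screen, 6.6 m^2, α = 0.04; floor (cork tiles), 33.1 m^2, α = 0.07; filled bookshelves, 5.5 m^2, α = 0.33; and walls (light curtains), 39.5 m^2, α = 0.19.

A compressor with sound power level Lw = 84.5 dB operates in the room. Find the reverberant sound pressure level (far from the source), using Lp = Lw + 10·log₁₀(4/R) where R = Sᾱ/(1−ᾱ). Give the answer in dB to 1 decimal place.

78.2 dB

A = 15.122 sabins; S = 129.9 m^2.
ᾱ = 0.1164, so room constant R = A/(1−ᾱ) = 17.114 m^2.
Lp = Lw + 10 log₁₀(4/R) = 84.5 -6.31 = 78.2 dB.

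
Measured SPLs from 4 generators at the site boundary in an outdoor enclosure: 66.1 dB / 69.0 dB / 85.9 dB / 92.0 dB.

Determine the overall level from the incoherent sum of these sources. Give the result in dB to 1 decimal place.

93.0 dB

Converting to relative power and adding: 10^(66.1/10) + 10^(69.0/10) + 10^(85.9/10) + 10^(92.0/10) = 1.986e+09.
L_total = 10·log₁₀(1.986e+09) = 93.0 dB.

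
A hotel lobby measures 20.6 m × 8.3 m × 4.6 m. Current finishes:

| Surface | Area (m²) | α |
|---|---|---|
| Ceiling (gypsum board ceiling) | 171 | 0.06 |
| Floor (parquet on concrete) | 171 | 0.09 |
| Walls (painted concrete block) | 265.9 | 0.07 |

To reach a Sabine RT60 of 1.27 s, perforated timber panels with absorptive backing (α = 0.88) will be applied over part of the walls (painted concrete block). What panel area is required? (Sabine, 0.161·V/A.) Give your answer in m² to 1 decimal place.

68.4

Summing Sᵢαᵢ: 10.260 + 15.390 + 18.613 → A₁ = 44.263 sabins.
V = 786.508 m³. Target absorption A₂ = 0.161 × 786.508 / 1.27 = 99.707 sabins.
ΔA needed = 99.707 − 44.263 = 55.444 sabins.
Net gain per m²: Δα = 0.88 − 0.07 = 0.81.
Panel area = 55.444 / 0.81 = 68.4 m².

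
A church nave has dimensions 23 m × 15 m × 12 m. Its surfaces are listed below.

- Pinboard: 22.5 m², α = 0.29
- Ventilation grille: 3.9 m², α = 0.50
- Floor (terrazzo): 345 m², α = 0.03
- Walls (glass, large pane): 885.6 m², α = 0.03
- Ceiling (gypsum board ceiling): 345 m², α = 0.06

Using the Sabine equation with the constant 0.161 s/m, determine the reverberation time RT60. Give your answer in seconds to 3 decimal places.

10.085 s

Summing Sᵢαᵢ: 6.525 + 1.950 + 10.350 + 26.568 + 20.700 → A = 66.093 sabins.
Volume V = 23 × 15 × 12 = 4140 m³.
T = 0.161 V/A = 0.161·4140/66.093 = 10.085 s.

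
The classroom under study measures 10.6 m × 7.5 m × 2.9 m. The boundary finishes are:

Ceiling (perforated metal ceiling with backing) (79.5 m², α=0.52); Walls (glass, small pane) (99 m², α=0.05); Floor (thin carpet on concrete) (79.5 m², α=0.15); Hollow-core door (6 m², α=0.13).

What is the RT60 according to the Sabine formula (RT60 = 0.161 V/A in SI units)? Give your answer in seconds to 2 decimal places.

Summing Sᵢαᵢ: 41.340 + 4.950 + 11.925 + 0.780 → A = 58.995 sabins.
V = 10.6·7.5·2.9 = 230.55 m³.
Sabine: RT60 = 0.161 × 230.55 / 58.995 = 0.63 s.

0.63 sec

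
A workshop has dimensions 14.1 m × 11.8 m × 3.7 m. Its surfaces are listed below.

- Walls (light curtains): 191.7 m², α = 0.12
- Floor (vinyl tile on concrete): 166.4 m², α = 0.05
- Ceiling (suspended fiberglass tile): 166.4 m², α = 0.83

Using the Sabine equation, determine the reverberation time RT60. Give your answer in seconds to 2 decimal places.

0.58 seconds

Total absorption A = 191.7*0.12 + 166.4*0.05 + 166.4*0.83
  = 23.004 + 8.320 + 138.112 = 169.436 m² sabins.
Room volume: 615.606 m³.
Sabine: RT60 = 0.161 × 615.606 / 169.436 = 0.58 s.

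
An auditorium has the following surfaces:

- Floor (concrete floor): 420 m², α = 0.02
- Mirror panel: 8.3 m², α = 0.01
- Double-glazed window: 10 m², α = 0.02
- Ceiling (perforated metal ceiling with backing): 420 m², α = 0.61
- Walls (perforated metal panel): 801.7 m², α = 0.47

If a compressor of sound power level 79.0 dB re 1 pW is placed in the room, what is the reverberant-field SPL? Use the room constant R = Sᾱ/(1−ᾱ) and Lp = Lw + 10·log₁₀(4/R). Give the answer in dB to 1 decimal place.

54.8 dB

A = 641.682 sabins; S = 1660.0 m².
ᾱ = 641.682/1660.0 = 0.3866; R = Sᾱ/(1−ᾱ) = 641.682/(1−0.3866) = 1046.107 m².
Lp = Lw + 10 log₁₀(4/R) = 79.0 -24.18 = 54.8 dB.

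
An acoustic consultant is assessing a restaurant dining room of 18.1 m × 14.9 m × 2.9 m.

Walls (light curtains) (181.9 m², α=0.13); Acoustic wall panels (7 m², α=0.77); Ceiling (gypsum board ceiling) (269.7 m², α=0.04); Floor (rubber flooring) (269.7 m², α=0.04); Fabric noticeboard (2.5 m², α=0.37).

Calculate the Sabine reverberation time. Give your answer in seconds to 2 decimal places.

Equivalent absorption area: A = 181.9×0.13 + 7×0.77 + 269.7×0.04 + 269.7×0.04 + 2.5×0.37 = 51.538 m².
V = 18.1·14.9·2.9 = 782.101 m³.
Sabine: RT60 = 0.161 × 782.101 / 51.538 = 2.44 s.

2.44 s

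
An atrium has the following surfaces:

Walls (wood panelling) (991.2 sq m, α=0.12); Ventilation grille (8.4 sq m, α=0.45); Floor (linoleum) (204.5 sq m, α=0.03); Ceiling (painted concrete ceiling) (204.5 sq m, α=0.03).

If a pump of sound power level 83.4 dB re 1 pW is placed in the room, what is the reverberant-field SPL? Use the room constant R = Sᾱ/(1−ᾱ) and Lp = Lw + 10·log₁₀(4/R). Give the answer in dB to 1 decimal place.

67.7 dB

A = 134.994 sabins; S = 1408.6 sq m.
ᾱ = 0.0958, so room constant R = A/(1−ᾱ) = 149.297 sq m.
Lp = 83.4 + 10·log₁₀(4/149.297) = 83.4 + (-15.72) = 67.7 dB.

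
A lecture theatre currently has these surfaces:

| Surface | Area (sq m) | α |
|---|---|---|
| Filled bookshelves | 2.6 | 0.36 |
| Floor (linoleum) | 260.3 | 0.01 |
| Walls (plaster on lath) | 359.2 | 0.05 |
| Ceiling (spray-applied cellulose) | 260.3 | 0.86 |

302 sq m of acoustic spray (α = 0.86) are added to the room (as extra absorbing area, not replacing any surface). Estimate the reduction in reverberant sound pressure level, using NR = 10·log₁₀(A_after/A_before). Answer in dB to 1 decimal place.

3.1 dB

Total absorption A_before = 2.6*0.36 + 260.3*0.01 + 359.2*0.05 + 260.3*0.86
  = 0.936 + 2.603 + 17.960 + 223.858 = 245.357 sq m sabins.
Added absorption = 302 × 0.86 = 259.720 sabins.
New total A_after = 505.077 sabins.
NR = 10·log₁₀(505.077/245.357) = 3.1 dB.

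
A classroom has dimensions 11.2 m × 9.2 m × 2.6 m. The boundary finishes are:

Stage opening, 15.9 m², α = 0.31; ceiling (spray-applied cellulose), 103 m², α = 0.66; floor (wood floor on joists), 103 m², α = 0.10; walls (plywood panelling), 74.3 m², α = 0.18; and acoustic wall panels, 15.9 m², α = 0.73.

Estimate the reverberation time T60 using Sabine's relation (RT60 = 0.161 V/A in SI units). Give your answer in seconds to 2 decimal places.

0.40 s

Equivalent absorption area: A = 15.9*0.31 + 103*0.66 + 103*0.10 + 74.3*0.18 + 15.9*0.73 = 108.190 m².
V = 11.2·9.2·2.6 = 267.904 m³.
T = 0.161 V/A = 0.161·267.904/108.190 = 0.40 s.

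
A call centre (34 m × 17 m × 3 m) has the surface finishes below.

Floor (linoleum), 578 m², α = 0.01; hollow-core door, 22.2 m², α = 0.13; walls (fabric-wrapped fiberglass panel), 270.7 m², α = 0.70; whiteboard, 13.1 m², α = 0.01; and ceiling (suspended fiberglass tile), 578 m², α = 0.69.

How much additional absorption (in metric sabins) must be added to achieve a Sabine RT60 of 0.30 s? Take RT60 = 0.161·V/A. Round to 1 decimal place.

Equivalent absorption area: A₁ = 578·0.01 + 22.2·0.13 + 270.7·0.70 + 13.1·0.01 + 578·0.69 = 597.107 m².
Target A₂ = 0.161·1734/0.30 = 930.580 sabins (V = 1734 m³).
Additional absorption ΔA = 930.580 − 597.107 = 333.5 sabins.

333.5 sabins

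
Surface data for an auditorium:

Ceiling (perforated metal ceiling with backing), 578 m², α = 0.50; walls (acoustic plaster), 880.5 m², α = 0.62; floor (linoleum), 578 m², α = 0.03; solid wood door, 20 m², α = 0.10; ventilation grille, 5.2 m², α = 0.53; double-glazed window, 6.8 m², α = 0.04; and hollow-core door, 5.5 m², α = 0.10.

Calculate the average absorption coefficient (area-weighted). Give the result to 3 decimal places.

0.414

Total surface area S = 2074.0 m².
Σ(Sᵢαᵢ) = 578*0.50 + 880.5*0.62 + 578*0.03 + 20*0.10 + 5.2*0.53 + 6.8*0.04 + 5.5*0.10 = 857.828.
ᾱ = 857.828 / 2074.0 = 0.414.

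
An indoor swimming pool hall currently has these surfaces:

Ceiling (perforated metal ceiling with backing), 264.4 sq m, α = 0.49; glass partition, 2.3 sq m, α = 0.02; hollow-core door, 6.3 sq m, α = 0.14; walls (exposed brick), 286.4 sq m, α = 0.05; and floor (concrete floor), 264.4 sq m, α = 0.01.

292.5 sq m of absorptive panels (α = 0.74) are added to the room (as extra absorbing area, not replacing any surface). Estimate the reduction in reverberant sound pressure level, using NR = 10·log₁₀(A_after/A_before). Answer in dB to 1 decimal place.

3.9 dB

Total absorption A_before = 264.4×0.49 + 2.3×0.02 + 6.3×0.14 + 286.4×0.05 + 264.4×0.01
  = 129.556 + 0.046 + 0.882 + 14.320 + 2.644 = 147.448 sq m sabins.
Added absorption = 292.5 × 0.74 = 216.450 sabins.
New total A_after = 363.898 sabins.
Reduction = 10 log₁₀(A_after/A_before) = 10 log₁₀(2.4680) = 3.9 dB.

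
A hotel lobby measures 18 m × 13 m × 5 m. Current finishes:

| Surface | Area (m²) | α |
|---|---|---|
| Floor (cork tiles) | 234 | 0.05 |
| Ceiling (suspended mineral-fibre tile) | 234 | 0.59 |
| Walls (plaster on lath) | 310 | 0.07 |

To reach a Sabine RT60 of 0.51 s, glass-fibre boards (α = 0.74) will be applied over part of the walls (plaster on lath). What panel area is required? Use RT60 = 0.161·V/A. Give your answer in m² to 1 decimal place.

Summing Sᵢαᵢ: 11.700 + 138.060 + 21.700 → A₁ = 171.460 sabins.
V = 1170 m³. Target absorption A₂ = 0.161 × 1170 / 0.51 = 369.353 sabins.
Absorption to add: 369.353 − 171.460 = 197.893 sabins.
Net gain per m²: Δα = 0.74 − 0.07 = 0.67.
Area = ΔA/Δα = 197.893/0.67 = 295.4 m².

295.4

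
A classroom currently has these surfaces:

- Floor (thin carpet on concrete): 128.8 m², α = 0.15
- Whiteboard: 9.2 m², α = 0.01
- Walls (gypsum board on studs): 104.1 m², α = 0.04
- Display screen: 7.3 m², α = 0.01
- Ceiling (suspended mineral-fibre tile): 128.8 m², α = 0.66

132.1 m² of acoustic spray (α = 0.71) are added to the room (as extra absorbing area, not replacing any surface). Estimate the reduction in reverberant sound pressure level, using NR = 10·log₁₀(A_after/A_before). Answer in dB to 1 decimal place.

2.7 dB

A_before = Σ Sᵢαᵢ = 128.8×0.15 + 9.2×0.01 + 104.1×0.04 + 7.3×0.01 + 128.8×0.66 = 108.657 sabins.
Added absorption = 132.1 × 0.71 = 93.791 sabins.
A_after = 108.657 + 93.791 = 202.448 sabins.
NR = 10·log₁₀(202.448/108.657) = 2.7 dB.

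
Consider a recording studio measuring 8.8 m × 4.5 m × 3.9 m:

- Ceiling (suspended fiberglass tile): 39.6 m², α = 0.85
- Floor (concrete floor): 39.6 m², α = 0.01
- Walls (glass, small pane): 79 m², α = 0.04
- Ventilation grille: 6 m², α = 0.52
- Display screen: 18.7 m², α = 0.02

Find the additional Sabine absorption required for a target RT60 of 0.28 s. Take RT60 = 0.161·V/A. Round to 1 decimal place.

A₁ = Σ Sᵢαᵢ = 39.6·0.85 + 39.6·0.01 + 79·0.04 + 6·0.52 + 18.7·0.02 = 40.710 sabins.
For T = 0.28 s, need A₂ = 0.161·V/T = 0.161·154.44/0.28 = 88.803 sabins.
Additional absorption ΔA = 88.803 − 40.710 = 48.1 sabins.

48.1 sabins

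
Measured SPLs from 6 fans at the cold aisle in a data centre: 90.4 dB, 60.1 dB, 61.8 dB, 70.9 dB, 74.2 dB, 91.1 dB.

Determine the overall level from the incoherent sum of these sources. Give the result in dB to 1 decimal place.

93.8 dB

Sum in the linear (power) domain: Σ 10^(Lᵢ/10) = 10^(90.4/10) + 10^(60.1/10) + 10^(61.8/10) + 10^(70.9/10) + 10^(74.2/10) + 10^(91.1/10) = 2.426e+09.
L_total = 10·log₁₀(2.426e+09) = 93.8 dB.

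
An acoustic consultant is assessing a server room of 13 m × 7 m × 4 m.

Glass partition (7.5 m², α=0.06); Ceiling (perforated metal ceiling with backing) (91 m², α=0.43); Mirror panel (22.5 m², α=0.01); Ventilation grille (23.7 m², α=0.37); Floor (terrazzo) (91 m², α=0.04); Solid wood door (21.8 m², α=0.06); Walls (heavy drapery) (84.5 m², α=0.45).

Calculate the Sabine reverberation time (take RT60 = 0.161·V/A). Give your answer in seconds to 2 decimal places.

Total absorption A = 7.5*0.06 + 91*0.43 + 22.5*0.01 + 23.7*0.37 + 91*0.04 + 21.8*0.06 + 84.5*0.45
  = 0.450 + 39.130 + 0.225 + 8.769 + 3.640 + 1.308 + 38.025 = 91.547 m² sabins.
V = 13·7·4 = 364 m³.
T = 0.161 V/A = 0.161·364/91.547 = 0.64 s.

0.64 sec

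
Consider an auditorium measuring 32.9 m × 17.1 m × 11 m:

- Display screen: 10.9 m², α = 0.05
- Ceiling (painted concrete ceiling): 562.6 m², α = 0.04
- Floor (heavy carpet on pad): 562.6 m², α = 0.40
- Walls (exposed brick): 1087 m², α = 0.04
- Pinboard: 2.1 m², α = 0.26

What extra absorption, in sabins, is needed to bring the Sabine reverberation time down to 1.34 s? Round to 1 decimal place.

451.4 sabins

Summing Sᵢαᵢ: 0.545 + 22.504 + 225.040 + 43.480 + 0.546 → A₁ = 292.115 sabins.
V = 6188.49 m³. Required absorption A₂ = 0.161 × 6188.49 / 1.34 = 743.542 sabins.
Additional absorption ΔA = 743.542 − 292.115 = 451.4 sabins.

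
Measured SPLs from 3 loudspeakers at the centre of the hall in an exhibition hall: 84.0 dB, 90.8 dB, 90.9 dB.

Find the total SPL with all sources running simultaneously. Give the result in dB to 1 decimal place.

94.3 dB

Σ 10^(Lᵢ/10) = 2.684e+09.
Back to dB: 10·log₁₀ Σ = 94.3 dB.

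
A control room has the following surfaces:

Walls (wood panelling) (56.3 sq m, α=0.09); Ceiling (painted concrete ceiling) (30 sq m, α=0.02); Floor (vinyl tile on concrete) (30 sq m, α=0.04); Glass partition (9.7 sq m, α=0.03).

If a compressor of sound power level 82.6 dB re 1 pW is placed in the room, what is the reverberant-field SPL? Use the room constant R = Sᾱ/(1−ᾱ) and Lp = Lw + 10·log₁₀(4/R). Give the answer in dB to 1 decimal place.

79.8 dB

Σ(Sᵢαᵢ) = 56.3×0.09 + 30×0.02 + 30×0.04 + 9.7×0.03 = 7.158; total area S = 126.0 sq m.
ᾱ = 0.0568, so room constant R = A/(1−ᾱ) = 7.589 sq m.
Lp = 82.6 + 10·log₁₀(4/7.589) = 82.6 + (-2.78) = 79.8 dB.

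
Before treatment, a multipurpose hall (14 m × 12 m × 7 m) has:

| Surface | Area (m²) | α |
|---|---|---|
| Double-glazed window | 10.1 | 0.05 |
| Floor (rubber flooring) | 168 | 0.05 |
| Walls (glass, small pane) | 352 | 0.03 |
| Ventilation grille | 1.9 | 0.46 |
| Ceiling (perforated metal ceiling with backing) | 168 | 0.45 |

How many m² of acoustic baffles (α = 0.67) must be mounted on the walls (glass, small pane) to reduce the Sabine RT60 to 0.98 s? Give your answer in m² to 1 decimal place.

152.0

Total absorption A₁ = 10.1*0.05 + 168*0.05 + 352*0.03 + 1.9*0.46 + 168*0.45
  = 0.505 + 8.400 + 10.560 + 0.874 + 75.600 = 95.939 m² sabins.
V = 1176 m³. Target absorption A₂ = 0.161 × 1176 / 0.98 = 193.200 sabins.
ΔA needed = 193.200 − 95.939 = 97.261 sabins.
Net gain per m²: Δα = 0.67 − 0.03 = 0.64.
Area = ΔA/Δα = 97.261/0.64 = 152.0 m².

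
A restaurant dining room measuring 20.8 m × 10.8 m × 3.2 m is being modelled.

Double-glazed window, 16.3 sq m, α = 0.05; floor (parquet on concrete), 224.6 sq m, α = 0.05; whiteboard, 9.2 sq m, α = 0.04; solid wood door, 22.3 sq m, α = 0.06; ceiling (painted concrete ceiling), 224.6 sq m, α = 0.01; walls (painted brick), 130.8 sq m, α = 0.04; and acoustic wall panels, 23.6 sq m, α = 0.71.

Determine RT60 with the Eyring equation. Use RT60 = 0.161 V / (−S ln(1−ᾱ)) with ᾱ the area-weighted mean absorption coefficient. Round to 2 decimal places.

2.96 sec

Total surface area S = 16.3 + 224.6 + 9.2 + 22.3 + 224.6 + 130.8 + 23.6 = 651.4 sq m.
Σ(Sᵢαᵢ) = 16.3×0.05 + 224.6×0.05 + 9.2×0.04 + 22.3×0.06 + 224.6×0.01 + 130.8×0.04 + 23.6×0.71 = 37.985.
ᾱ = 37.985 / 651.4 = 0.0583.
−S·ln(1−ᾱ) = −651.4 × ln(1 − 0.0583) = 39.129.
V = 20.8 × 10.8 × 3.2 = 718.848 m³.
T = 0.161·V/[−S·ln(1−ᾱ)] = 0.161·718.848/39.129 = 2.96 s.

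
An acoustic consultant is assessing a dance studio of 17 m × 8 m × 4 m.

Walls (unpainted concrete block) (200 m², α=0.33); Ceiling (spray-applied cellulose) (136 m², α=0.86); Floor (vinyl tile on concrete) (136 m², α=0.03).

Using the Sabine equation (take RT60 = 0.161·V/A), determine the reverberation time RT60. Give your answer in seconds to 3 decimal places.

0.468 seconds

A = Σ Sᵢαᵢ = 200*0.33 + 136*0.86 + 136*0.03 = 187.040 sabins.
Room volume: 544 m³.
RT60 = 0.161 · V / A = 0.161 × 544 / 187.040 = 0.468 s.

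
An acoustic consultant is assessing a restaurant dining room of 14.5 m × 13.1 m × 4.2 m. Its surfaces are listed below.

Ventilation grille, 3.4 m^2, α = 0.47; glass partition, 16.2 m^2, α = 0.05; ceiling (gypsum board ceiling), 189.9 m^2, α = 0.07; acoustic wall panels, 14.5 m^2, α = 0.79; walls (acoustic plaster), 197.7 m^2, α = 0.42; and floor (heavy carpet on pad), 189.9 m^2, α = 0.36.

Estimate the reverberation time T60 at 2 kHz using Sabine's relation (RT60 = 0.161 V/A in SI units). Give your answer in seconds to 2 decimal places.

0.72 s

A = Σ Sᵢαᵢ = 3.4×0.47 + 16.2×0.05 + 189.9×0.07 + 14.5×0.79 + 197.7×0.42 + 189.9×0.36 = 178.554 sabins.
Room volume: 797.79 m³.
RT60 = 0.161 · V / A = 0.161 × 797.79 / 178.554 = 0.72 s.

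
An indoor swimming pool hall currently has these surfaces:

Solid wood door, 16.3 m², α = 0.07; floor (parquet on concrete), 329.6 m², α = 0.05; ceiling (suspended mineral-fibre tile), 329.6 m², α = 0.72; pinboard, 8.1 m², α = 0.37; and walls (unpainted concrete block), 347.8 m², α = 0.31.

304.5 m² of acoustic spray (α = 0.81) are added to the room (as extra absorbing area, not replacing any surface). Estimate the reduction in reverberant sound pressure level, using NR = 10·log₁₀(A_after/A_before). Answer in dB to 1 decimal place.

Equivalent absorption area: A_before = 16.3·0.07 + 329.6·0.05 + 329.6·0.72 + 8.1·0.37 + 347.8·0.31 = 365.748 m².
Treatment contributes 304.5·0.81 = 246.645 sabins.
A_after = 365.748 + 246.645 = 612.393 sabins.
NR = 10·log₁₀(612.393/365.748) = 2.2 dB.

2.2 dB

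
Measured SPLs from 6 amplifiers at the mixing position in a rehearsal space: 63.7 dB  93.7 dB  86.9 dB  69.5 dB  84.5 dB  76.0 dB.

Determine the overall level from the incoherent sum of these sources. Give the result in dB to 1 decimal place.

95.0 dB

Converting to relative power and adding: 10^(63.7/10) + 10^(93.7/10) + 10^(86.9/10) + 10^(69.5/10) + 10^(84.5/10) + 10^(76.0/10) = 3.167e+09.
Back to dB: 10·log₁₀ Σ = 95.0 dB.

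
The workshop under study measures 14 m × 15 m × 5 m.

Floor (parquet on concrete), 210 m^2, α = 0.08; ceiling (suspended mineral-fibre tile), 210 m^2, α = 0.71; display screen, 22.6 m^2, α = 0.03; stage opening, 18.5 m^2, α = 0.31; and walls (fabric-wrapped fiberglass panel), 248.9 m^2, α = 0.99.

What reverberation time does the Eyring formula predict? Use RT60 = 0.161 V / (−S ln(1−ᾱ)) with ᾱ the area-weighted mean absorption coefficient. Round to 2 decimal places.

0.27 sec

Total surface area S = 210 + 210 + 22.6 + 18.5 + 248.9 = 710.0 m^2.
Absorption A = 210·0.08 + 210·0.71 + 22.6·0.03 + 18.5·0.31 + 248.9·0.99 = 418.724 sabins.
ᾱ = 418.724 / 710.0 = 0.5898.
−S·ln(1−ᾱ) = −710.0 × ln(1 − 0.5898) = 632.688.
V = 14 × 15 × 5 = 1050 m³.
RT60 = 0.161 × 1050 / 632.688 = 0.27 s.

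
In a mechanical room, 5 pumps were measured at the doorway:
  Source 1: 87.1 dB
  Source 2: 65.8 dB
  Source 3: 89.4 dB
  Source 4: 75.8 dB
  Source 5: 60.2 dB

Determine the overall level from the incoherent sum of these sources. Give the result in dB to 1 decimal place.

91.5 dB

Converting to relative power and adding: 10^(87.1/10) + 10^(65.8/10) + 10^(89.4/10) + 10^(75.8/10) + 10^(60.2/10) = 1.427e+09.
Back to dB: 10·log₁₀ Σ = 91.5 dB.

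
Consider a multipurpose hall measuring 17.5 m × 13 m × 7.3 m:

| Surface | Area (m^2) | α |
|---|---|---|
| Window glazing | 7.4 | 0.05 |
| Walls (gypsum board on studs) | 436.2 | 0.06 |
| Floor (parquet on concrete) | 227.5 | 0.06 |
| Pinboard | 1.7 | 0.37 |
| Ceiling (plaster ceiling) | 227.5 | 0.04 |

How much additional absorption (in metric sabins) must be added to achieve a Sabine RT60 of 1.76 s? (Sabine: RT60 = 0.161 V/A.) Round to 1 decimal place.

Equivalent absorption area: A₁ = 7.4*0.05 + 436.2*0.06 + 227.5*0.06 + 1.7*0.37 + 227.5*0.04 = 49.921 m^2.
V = 1660.75 m³. Required absorption A₂ = 0.161 × 1660.75 / 1.76 = 151.921 sabins.
Shortfall: 151.921 − 49.921 = 102.0 sabins.

102.0 sabins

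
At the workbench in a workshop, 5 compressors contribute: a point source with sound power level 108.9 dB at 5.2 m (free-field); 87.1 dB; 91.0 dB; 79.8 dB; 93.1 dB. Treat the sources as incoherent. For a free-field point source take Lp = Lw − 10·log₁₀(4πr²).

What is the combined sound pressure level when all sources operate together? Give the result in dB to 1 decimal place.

96.2 dB

Source at 5.2 m: Lp = 108.9 − 10·log₁₀(4π·5.2²) = 108.9 − 10·log₁₀(339.795) = 83.6 dB.
Σ 10^(Lᵢ/10) = 4.138e+09.
Combined level = 10 log₁₀(4.138e+09) = 96.2 dB.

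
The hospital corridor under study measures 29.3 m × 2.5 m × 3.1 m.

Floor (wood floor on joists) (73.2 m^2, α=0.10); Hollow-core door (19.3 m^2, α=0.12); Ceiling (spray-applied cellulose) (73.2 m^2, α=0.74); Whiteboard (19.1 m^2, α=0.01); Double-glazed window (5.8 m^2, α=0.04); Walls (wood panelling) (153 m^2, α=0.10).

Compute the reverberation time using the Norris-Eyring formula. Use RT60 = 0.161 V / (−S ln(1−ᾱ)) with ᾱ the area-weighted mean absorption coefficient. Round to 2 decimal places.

S = Σ Sᵢ = 343.6 m^2.
Absorption A = 73.2·0.10 + 19.3·0.12 + 73.2·0.74 + 19.1·0.01 + 5.8·0.04 + 153·0.10 = 79.527 sabins.
Mean coefficient ᾱ = A/S = 0.2315.
−S·ln(1−ᾱ) = −343.6 × ln(1 − 0.2315) = 90.475.
V = 29.3 × 2.5 × 3.1 = 227.075 m³.
RT60 = 0.161 × 227.075 / 90.475 = 0.40 s.

0.40 s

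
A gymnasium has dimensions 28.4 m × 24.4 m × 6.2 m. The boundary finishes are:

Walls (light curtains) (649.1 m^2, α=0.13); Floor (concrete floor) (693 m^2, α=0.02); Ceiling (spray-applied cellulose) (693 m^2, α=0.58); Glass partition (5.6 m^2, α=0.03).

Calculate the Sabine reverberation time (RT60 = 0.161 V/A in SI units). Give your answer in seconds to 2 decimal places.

1.38 seconds

Summing Sᵢαᵢ: 84.383 + 13.860 + 401.940 + 0.168 → A = 500.351 sabins.
Room volume: 4296.352 m³.
T = 0.161 V/A = 0.161·4296.352/500.351 = 1.38 s.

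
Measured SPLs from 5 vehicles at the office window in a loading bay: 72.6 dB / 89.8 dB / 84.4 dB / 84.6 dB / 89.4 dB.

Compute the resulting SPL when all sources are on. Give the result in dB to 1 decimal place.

93.8 dB

Converting to relative power and adding: 10^(72.6/10) + 10^(89.8/10) + 10^(84.4/10) + 10^(84.6/10) + 10^(89.4/10) = 2.408e+09.
Combined level = 10 log₁₀(2.408e+09) = 93.8 dB.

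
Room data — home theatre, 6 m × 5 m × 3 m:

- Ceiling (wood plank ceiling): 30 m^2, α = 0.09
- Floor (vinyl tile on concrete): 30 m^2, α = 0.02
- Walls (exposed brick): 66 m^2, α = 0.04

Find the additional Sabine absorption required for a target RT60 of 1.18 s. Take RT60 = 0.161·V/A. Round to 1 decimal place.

Summing Sᵢαᵢ: 2.700 + 0.600 + 2.640 → A₁ = 5.940 sabins.
For T = 1.18 s, need A₂ = 0.161·V/T = 0.161·90/1.18 = 12.280 sabins.
Additional absorption ΔA = 12.280 − 5.940 = 6.3 sabins.

6.3 sabins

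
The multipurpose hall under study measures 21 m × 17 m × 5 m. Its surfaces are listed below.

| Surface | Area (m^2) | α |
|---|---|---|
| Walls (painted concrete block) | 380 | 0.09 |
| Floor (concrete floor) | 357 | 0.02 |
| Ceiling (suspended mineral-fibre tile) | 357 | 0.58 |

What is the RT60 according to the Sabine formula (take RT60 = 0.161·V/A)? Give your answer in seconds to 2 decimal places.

1.16 sec

A = Σ Sᵢαᵢ = 380×0.09 + 357×0.02 + 357×0.58 = 248.400 sabins.
V = 21·17·5 = 1785 m³.
Sabine: RT60 = 0.161 × 1785 / 248.400 = 1.16 s.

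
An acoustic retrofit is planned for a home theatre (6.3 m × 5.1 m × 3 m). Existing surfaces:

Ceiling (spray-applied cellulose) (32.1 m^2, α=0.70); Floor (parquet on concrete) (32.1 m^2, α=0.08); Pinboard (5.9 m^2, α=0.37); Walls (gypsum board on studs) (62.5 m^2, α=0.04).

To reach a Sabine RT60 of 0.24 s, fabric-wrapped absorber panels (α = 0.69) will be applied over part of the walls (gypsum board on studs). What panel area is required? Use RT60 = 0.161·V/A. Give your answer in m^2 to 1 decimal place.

53.8

Equivalent absorption area: A₁ = 32.1*0.70 + 32.1*0.08 + 5.9*0.37 + 62.5*0.04 = 29.721 m^2.
V = 96.39 m³. Target absorption A₂ = 0.161 × 96.39 / 0.24 = 64.662 sabins.
Absorption to add: 64.662 − 29.721 = 34.941 sabins.
Net gain per m^2: Δα = 0.69 − 0.04 = 0.65.
Panel area = 34.941 / 0.65 = 53.8 m^2.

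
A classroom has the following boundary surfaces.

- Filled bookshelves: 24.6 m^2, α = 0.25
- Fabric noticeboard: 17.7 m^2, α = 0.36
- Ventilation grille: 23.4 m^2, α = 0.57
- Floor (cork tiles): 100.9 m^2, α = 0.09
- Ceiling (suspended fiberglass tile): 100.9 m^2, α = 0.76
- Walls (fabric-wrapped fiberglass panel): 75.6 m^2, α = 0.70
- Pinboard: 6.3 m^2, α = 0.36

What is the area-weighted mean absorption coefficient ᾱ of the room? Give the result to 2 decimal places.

S = Σ Sᵢ = 24.6 + 17.7 + 23.4 + 100.9 + 100.9 + 75.6 + 6.3 = 349.4 m^2.
Σ(Sᵢαᵢ) = 24.6·0.25 + 17.7·0.36 + 23.4·0.57 + 100.9·0.09 + 100.9·0.76 + 75.6·0.70 + 6.3·0.36 = 166.813.
ᾱ = 166.813 / 349.4 = 0.48.

0.48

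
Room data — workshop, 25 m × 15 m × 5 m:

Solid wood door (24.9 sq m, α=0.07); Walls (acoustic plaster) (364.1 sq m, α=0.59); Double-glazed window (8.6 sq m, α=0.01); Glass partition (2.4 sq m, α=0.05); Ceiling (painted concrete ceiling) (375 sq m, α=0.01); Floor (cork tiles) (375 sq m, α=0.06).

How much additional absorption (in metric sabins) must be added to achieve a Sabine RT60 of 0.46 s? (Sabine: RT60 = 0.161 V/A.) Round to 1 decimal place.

Summing Sᵢαᵢ: 1.743 + 214.819 + 0.086 + 0.120 + 3.750 + 22.500 → A₁ = 243.018 sabins.
For T = 0.46 s, need A₂ = 0.161·V/T = 0.161·1875/0.46 = 656.250 sabins.
Shortfall: 656.250 − 243.018 = 413.2 sabins.

413.2 sabins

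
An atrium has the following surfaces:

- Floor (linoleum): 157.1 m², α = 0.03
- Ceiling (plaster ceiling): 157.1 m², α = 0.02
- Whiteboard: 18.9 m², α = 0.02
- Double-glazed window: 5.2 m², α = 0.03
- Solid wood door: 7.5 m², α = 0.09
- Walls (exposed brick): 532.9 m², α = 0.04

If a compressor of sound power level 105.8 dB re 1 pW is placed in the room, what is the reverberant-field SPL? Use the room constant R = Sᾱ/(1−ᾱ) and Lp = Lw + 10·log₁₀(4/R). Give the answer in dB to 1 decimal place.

Σ(Sᵢαᵢ) = 157.1×0.03 + 157.1×0.02 + 18.9×0.02 + 5.2×0.03 + 7.5×0.09 + 532.9×0.04 = 30.380; total area S = 878.7 m².
ᾱ = 30.380/878.7 = 0.0346; R = Sᾱ/(1−ᾱ) = 30.380/(1−0.0346) = 31.469 m².
Lp = Lw + 10 log₁₀(4/R) = 105.8 -8.96 = 96.8 dB.

96.8 dB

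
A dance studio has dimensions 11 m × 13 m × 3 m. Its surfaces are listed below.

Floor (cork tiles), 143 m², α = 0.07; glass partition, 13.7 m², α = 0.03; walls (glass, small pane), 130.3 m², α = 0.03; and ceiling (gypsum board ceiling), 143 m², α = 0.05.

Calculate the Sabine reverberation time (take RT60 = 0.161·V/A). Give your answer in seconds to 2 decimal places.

A = Σ Sᵢαᵢ = 143·0.07 + 13.7·0.03 + 130.3·0.03 + 143·0.05 = 21.480 sabins.
Room volume: 429 m³.
T = 0.161 V/A = 0.161·429/21.480 = 3.22 s.

3.22 seconds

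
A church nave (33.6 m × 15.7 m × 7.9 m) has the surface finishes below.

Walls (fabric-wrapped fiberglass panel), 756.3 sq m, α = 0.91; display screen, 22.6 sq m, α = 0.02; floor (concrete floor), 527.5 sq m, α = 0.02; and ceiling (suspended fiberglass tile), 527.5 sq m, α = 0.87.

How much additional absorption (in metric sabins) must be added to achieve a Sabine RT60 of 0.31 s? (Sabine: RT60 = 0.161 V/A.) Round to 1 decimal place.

1006.2 sabins

Total absorption A₁ = 756.3×0.91 + 22.6×0.02 + 527.5×0.02 + 527.5×0.87
  = 688.233 + 0.452 + 10.550 + 458.925 = 1158.160 sq m sabins.
Target A₂ = 0.161·4167.408/0.31 = 2164.364 sabins (V = 4167.408 m³).
ΔA = A₂ − A₁ = 2164.364 − 1158.160 = 1006.2 sabins.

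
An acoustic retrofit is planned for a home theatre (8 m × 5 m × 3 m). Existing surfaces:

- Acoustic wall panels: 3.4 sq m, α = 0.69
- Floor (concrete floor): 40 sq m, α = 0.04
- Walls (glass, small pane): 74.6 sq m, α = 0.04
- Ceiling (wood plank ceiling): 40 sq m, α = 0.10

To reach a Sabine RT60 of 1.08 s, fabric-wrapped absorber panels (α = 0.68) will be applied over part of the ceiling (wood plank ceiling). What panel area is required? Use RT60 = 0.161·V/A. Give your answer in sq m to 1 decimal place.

Equivalent absorption area: A₁ = 3.4*0.69 + 40*0.04 + 74.6*0.04 + 40*0.10 = 10.930 sq m.
Required A₂ = 0.161·120/1.08 = 17.889 sabins.
Absorption to add: 17.889 − 10.930 = 6.959 sabins.
Net gain per sq m: Δα = 0.68 − 0.10 = 0.58.
Panel area = 6.959 / 0.58 = 12.0 sq m.

12.0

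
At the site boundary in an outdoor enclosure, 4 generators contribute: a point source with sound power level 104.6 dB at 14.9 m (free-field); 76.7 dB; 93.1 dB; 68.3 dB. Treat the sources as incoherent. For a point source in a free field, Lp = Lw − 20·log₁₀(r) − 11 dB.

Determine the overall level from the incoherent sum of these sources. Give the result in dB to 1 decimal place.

Source at 14.9 m: Lp = 104.6 − 20·log₁₀(14.9) − 11 = 70.1 dB.
Sum in the linear (power) domain: Σ 10^(Lᵢ/10) = 10^(70.1/10) + 10^(76.7/10) + 10^(93.1/10) + 10^(68.3/10) = 2.106e+09.
L_total = 10·log₁₀(2.106e+09) = 93.2 dB.

93.2 dB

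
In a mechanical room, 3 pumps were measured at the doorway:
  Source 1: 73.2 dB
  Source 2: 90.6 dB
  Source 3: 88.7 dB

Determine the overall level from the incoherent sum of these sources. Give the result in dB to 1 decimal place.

Sum in the linear (power) domain: Σ 10^(Lᵢ/10) = 10^(73.2/10) + 10^(90.6/10) + 10^(88.7/10) = 1.91e+09.
Back to dB: 10·log₁₀ Σ = 92.8 dB.

92.8 dB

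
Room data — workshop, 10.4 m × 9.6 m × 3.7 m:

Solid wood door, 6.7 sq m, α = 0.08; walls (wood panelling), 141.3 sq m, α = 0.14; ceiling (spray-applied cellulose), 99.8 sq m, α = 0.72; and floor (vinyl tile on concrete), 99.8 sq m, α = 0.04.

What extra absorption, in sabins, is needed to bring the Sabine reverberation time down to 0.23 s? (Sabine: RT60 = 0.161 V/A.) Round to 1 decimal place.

162.4 sabins

Equivalent absorption area: A₁ = 6.7×0.08 + 141.3×0.14 + 99.8×0.72 + 99.8×0.04 = 96.166 sq m.
V = 369.408 m³. Required absorption A₂ = 0.161 × 369.408 / 0.23 = 258.586 sabins.
Additional absorption ΔA = 258.586 − 96.166 = 162.4 sabins.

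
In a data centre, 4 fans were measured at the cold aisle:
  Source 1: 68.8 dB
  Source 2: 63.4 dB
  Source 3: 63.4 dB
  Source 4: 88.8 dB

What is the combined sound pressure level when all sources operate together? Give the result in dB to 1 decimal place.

Sum in the linear (power) domain: Σ 10^(Lᵢ/10) = 10^(68.8/10) + 10^(63.4/10) + 10^(63.4/10) + 10^(88.8/10) = 7.705e+08.
L_total = 10·log₁₀(7.705e+08) = 88.9 dB.

88.9 dB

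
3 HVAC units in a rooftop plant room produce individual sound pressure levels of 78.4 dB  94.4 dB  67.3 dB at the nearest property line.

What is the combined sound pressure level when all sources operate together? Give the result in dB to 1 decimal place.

Sum in the linear (power) domain: Σ 10^(Lᵢ/10) = 10^(78.4/10) + 10^(94.4/10) + 10^(67.3/10) = 2.829e+09.
L_total = 10·log₁₀(2.829e+09) = 94.5 dB.

94.5 dB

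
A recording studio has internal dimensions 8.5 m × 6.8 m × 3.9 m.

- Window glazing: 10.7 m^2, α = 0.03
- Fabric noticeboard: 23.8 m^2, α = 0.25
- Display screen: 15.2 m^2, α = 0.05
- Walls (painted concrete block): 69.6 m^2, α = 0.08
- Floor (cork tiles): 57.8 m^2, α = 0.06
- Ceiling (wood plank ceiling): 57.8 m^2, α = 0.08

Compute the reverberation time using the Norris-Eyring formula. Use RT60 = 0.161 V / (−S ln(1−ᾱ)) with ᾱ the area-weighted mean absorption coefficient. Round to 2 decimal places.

S = Σ Sᵢ = 234.9 m^2.
Σ(Sᵢαᵢ) = 10.7×0.03 + 23.8×0.25 + 15.2×0.05 + 69.6×0.08 + 57.8×0.06 + 57.8×0.08 = 20.691.
ᾱ = 20.691 / 234.9 = 0.0881.
Eyring denominator: −S ln(1−ᾱ) = 21.664.
V = 8.5 × 6.8 × 3.9 = 225.42 m³.
RT60 = 0.161 × 225.42 / 21.664 = 1.68 s.

1.68 sec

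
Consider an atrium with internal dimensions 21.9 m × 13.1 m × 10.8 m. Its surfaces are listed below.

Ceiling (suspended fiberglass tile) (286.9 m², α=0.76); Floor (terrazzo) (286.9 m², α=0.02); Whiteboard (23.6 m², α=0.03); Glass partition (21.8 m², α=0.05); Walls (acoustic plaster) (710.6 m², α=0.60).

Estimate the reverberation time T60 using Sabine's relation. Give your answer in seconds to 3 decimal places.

0.765 seconds

Total absorption A = 286.9·0.76 + 286.9·0.02 + 23.6·0.03 + 21.8·0.05 + 710.6·0.60
  = 218.044 + 5.738 + 0.708 + 1.090 + 426.360 = 651.940 m² sabins.
Volume V = 21.9 × 13.1 × 10.8 = 3098.412 m³.
RT60 = 0.161 · V / A = 0.161 × 3098.412 / 651.940 = 0.765 s.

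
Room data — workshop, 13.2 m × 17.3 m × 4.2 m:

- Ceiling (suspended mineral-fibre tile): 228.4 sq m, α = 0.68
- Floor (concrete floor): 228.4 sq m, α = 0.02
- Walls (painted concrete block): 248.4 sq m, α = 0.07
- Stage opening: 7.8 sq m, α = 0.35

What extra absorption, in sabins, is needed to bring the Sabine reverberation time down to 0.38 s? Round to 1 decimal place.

A₁ = Σ Sᵢαᵢ = 228.4*0.68 + 228.4*0.02 + 248.4*0.07 + 7.8*0.35 = 179.998 sabins.
Target A₂ = 0.161·959.112/0.38 = 406.361 sabins (V = 959.112 m³).
ΔA = A₂ − A₁ = 406.361 − 179.998 = 226.4 sabins.

226.4 sabins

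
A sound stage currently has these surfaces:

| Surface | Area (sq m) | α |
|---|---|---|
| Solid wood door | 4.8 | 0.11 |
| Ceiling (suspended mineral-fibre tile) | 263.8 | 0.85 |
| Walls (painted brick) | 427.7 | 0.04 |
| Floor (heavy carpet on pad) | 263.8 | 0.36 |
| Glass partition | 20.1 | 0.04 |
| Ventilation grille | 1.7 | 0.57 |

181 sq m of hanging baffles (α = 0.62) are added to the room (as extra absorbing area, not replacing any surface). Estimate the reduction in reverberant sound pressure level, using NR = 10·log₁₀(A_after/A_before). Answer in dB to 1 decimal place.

1.2 dB

Summing Sᵢαᵢ: 0.528 + 224.230 + 17.108 + 94.968 + 0.804 + 0.969 → A_before = 338.607 sabins.
Added absorption = 181 × 0.62 = 112.220 sabins.
New total A_after = 450.827 sabins.
Reduction = 10 log₁₀(A_after/A_before) = 10 log₁₀(1.3314) = 1.2 dB.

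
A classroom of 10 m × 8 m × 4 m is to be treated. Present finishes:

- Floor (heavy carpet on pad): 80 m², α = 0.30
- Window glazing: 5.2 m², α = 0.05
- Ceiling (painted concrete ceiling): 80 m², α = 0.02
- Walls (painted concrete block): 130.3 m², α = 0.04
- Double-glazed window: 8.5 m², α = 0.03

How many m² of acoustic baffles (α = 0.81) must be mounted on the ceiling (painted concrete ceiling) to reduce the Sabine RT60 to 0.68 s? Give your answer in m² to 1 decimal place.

56.3

Total absorption A₁ = 80*0.30 + 5.2*0.05 + 80*0.02 + 130.3*0.04 + 8.5*0.03
  = 24.000 + 0.260 + 1.600 + 5.212 + 0.255 = 31.327 m² sabins.
Required A₂ = 0.161·320/0.68 = 75.765 sabins.
Absorption to add: 75.765 − 31.327 = 44.438 sabins.
Net gain per m²: Δα = 0.81 − 0.02 = 0.79.
Area = ΔA/Δα = 44.438/0.79 = 56.3 m².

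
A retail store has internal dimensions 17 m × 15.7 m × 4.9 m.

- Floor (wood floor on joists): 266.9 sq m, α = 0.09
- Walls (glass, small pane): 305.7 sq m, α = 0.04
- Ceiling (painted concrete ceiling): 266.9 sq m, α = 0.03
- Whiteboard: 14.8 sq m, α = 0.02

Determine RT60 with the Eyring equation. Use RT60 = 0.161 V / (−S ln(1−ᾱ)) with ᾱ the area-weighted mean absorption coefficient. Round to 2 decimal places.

4.60 s

Total surface area S = 266.9 + 305.7 + 266.9 + 14.8 = 854.3 sq m.
Σ(Sᵢαᵢ) = 266.9×0.09 + 305.7×0.04 + 266.9×0.03 + 14.8×0.02 = 44.552.
ᾱ = 44.552 / 854.3 = 0.0522.
Eyring denominator: −S ln(1−ᾱ) = 45.801.
V = 17 × 15.7 × 4.9 = 1307.81 m³.
RT60 = 0.161 × 1307.81 / 45.801 = 4.60 s.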